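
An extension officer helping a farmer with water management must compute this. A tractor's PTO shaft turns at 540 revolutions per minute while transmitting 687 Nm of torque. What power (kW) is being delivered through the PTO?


P = 2*pi*n*T / 60000
  = 2*pi * 540 * 687 / 60000
  = 2330936.09 / 60000
  = 38.85 kW


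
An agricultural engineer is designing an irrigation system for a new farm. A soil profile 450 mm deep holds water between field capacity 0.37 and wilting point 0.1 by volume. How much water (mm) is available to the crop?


AW = (FC - WP) * D
   = (0.37 - 0.1) * 450
   = 0.27 * 450
   = 121.50 mm


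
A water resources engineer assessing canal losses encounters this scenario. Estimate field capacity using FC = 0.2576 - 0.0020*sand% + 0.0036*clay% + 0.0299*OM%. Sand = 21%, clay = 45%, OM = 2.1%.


FC = 0.2576 - 0.0020*21 + 0.0036*45 + 0.0299*2.1
   = 0.2576 - 0.0420 + 0.1620 + 0.0628
   = 0.4404


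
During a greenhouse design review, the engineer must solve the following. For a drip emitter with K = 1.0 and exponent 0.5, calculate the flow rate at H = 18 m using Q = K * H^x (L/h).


Q = K * H^x
  = 1.0 * 18^0.5
  = 1.0 * 4.2426
  = 4.24 L/h


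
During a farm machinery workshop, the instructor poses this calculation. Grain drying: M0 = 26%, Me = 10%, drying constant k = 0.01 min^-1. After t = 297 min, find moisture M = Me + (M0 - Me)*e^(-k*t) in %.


M = Me + (M0 - Me) * e^(-k*t)
  = 10 + (26 - 10) * e^(-0.01*297)
  = 10 + 16 * e^(-2.970)
  = 10 + 16 * 0.05130
  = 10 + 0.8209
  = 10.82%


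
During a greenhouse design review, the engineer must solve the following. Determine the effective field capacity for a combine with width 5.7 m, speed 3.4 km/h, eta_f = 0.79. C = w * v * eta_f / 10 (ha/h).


C = w * v * eta_f / 10
  = 5.7 * 3.4 * 0.79 / 10
  = 15.31 / 10
  = 1.53 ha/h


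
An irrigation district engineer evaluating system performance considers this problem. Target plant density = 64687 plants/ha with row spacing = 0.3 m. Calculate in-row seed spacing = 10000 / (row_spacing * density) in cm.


spacing = 10000 / (row_sp * density)
        = 10000 / (0.3 * 64687)
        = 10000 / 19406.10
        = 0.51530 m = 51.53 cm


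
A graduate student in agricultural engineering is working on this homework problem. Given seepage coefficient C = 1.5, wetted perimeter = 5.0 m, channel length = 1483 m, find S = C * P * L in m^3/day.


S = C * P * L
  = 1.5 * 5.0 * 1483
  = 11122.50 m^3/day


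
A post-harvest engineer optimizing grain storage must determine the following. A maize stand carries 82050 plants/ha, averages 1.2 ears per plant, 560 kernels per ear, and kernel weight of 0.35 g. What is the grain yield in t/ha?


Y = density * ears * kernels * kw
  = 82050 * 1.2 * 560 * 0.35 g/ha
  = 19298160 g/ha
  = 19298.16 kg/ha = 19.30 t/ha


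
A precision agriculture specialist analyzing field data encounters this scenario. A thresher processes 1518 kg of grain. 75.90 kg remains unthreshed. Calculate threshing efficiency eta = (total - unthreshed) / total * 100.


eta = (total - unthreshed) / total * 100
    = (1518 - 75.90) / 1518 * 100
    = 1442.10 / 1518 * 100
    = 95%


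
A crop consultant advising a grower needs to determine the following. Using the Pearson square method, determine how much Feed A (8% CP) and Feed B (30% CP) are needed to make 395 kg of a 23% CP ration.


parts_A = CP_b - target = 30 - 23 = 7
parts_B = target - CP_a = 23 - 8 = 15
total_parts = 7 + 15 = 22
Feed A = 395 * 7 / 22 = 125.68 kg
Feed B = 395 * 15 / 22 = 269.32 kg

125.68 kg


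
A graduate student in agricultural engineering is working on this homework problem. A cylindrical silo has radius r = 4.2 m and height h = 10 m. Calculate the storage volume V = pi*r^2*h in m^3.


V = pi * r^2 * h
  = pi * 4.2^2 * 10
  = pi * 17.64 * 10
  = 554.18 m^3


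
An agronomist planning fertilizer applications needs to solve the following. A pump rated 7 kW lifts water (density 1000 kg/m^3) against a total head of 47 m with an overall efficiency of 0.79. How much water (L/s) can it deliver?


Q = (P * 1000 * eta) / (rho * g * H)
  = (7 * 1000 * 0.79) / (1000 * 9.81 * 47)
  = 5530 / 461070
  = 0.01199 m^3/s = 11.99 L/s


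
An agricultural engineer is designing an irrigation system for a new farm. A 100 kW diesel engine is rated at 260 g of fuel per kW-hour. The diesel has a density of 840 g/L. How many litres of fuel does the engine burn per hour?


FC = P * BSFC / rho_fuel
   = 100 * 260 / 840
   = 26000 / 840
   = 30.95 L/h


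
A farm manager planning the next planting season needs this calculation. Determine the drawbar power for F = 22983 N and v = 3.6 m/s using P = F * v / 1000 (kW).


P = F * v / 1000
  = 22983 * 3.6 / 1000
  = 82738.80 / 1000
  = 82.74 kW


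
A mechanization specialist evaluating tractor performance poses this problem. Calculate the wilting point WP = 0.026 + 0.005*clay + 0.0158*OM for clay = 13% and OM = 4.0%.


WP = 0.026 + 0.005*13 + 0.0158*4.0
   = 0.026 + 0.0650 + 0.0632
   = 0.1542


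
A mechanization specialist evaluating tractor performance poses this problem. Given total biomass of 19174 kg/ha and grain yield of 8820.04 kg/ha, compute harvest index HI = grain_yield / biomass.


HI = grain_yield / biomass
   = 8820.04 / 19174
   = 0.46


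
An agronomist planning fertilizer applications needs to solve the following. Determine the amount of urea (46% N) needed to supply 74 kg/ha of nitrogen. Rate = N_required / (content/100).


Rate = N_required / (N_content / 100)
     = 74 / (46 / 100)
     = 74 / 0.46
     = 160.87 kg/ha


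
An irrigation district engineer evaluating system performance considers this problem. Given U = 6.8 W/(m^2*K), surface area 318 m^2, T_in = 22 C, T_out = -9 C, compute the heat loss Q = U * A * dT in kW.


dT = 22 - (-9) = 31 K
Q = U * A * dT
  = 6.8 * 318 * 31
  = 67034.40 W = 67.03 kW


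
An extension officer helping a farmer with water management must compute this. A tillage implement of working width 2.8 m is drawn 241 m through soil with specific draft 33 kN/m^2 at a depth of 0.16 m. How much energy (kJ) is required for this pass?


E = k * d * w * L
  = 33 * 0.16 * 2.8 * 241
  = 3562.94 kJ


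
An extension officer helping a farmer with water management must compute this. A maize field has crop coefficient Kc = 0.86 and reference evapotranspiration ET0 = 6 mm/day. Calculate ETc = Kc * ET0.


ETc = Kc * ET0
    = 0.86 * 6
    = 5.16 mm/day


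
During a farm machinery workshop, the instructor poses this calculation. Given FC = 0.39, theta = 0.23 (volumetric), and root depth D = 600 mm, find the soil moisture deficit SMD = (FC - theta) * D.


SMD = (FC - theta) * D
    = (0.39 - 0.23) * 600
    = 0.160 * 600
    = 96 mm


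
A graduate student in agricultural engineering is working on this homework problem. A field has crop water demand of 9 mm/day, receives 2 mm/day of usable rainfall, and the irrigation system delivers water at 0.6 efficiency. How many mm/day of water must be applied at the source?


IWR = (ETc - Pe) / Ea
    = (9 - 2) / 0.6
    = 7 / 0.6
    = 11.67 mm/day


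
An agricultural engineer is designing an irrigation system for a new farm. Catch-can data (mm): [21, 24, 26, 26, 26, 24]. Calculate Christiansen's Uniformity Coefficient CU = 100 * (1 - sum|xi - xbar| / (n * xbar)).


xbar = 147 / 6 = 24.500
sum|xi - xbar| = 9
CU = 100 * (1 - 9 / (6 * 24.500))
   = 100 * (1 - 0.0612)
   = 93.88%


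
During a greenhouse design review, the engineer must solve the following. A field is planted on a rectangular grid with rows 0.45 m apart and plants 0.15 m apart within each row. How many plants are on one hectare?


D = 10000 / (row_sp * plant_sp)
  = 10000 / (0.45 * 0.15)
  = 10000 / 0.0675
  = 148148.15 plants/ha


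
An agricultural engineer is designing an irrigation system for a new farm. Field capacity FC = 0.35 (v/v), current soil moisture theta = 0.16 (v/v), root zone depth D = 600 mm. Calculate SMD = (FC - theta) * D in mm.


SMD = (FC - theta) * D
    = (0.35 - 0.16) * 600
    = 0.190 * 600
    = 114 mm


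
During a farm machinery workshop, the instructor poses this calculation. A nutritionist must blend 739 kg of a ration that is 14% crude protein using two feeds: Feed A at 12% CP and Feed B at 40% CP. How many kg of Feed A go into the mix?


parts_A = CP_b - target = 40 - 14 = 26
parts_B = target - CP_a = 14 - 12 = 2
total_parts = 26 + 2 = 28
Feed A = 739 * 26 / 28 = 686.21 kg
Feed B = 739 * 2 / 28 = 52.79 kg

686.21 kg


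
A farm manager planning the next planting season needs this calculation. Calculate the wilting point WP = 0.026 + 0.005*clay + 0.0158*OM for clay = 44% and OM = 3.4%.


WP = 0.026 + 0.005*44 + 0.0158*3.4
   = 0.026 + 0.2200 + 0.0537
   = 0.2997


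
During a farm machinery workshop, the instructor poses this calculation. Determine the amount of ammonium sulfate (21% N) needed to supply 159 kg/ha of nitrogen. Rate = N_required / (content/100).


Rate = N_required / (N_content / 100)
     = 159 / (21 / 100)
     = 159 / 0.21
     = 757.14 kg/ha


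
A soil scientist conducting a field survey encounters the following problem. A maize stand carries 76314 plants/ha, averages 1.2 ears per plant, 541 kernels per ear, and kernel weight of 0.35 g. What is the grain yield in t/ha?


Y = density * ears * kernels * kw
  = 76314 * 1.2 * 541 * 0.35 g/ha
  = 17340067.08 g/ha
  = 17340.07 kg/ha = 17.34 t/ha


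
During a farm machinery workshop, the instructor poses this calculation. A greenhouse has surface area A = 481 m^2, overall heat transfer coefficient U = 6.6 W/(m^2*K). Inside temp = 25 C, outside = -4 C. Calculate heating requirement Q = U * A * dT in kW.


dT = 25 - (-4) = 29 K
Q = U * A * dT
  = 6.6 * 481 * 29
  = 92063.40 W = 92.06 kW


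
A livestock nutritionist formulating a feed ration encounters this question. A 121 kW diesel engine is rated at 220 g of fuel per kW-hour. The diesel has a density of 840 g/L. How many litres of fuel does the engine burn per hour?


FC = P * BSFC / rho_fuel
   = 121 * 220 / 840
   = 26620 / 840
   = 31.69 L/h


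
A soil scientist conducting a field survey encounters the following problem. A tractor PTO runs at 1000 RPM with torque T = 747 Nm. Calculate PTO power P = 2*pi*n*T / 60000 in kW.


P = 2*pi*n*T / 60000
  = 2*pi * 1000 * 747 / 60000
  = 4693539.42 / 60000
  = 78.23 kW


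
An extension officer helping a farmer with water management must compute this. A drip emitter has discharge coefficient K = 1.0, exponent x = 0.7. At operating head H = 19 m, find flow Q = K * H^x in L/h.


Q = K * H^x
  = 1.0 * 19^0.7
  = 1.0 * 7.8547
  = 7.85 L/h


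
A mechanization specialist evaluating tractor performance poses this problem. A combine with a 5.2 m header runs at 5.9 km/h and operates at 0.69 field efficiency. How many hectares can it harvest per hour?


C = w * v * eta_f / 10
  = 5.2 * 5.9 * 0.69 / 10
  = 21.17 / 10
  = 2.12 ha/h


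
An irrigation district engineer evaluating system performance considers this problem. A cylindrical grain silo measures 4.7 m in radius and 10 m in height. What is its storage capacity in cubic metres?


V = pi * r^2 * h
  = pi * 4.7^2 * 10
  = pi * 22.09 * 10
  = 693.98 m^3


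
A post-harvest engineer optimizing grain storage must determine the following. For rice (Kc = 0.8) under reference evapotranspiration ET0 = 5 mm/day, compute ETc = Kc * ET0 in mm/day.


ETc = Kc * ET0
    = 0.8 * 5
    = 4 mm/day


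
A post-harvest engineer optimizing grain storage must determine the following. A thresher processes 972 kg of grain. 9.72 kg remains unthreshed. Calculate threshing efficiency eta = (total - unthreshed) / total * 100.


eta = (total - unthreshed) / total * 100
    = (972 - 9.72) / 972 * 100
    = 962.28 / 972 * 100
    = 99%


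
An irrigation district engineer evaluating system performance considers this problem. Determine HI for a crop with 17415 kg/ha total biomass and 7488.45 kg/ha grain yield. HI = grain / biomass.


HI = grain_yield / biomass
   = 7488.45 / 17415
   = 0.43


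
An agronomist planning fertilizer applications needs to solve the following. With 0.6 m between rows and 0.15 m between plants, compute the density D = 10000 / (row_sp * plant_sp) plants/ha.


D = 10000 / (row_sp * plant_sp)
  = 10000 / (0.6 * 0.15)
  = 10000 / 0.0900
  = 111111.11 plants/ha


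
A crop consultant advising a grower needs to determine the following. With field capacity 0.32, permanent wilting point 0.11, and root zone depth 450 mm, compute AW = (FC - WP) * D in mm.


AW = (FC - WP) * D
   = (0.32 - 0.11) * 450
   = 0.21 * 450
   = 94.50 mm


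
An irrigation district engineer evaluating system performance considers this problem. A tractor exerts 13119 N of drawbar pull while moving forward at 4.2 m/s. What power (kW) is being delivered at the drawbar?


P = F * v / 1000
  = 13119 * 4.2 / 1000
  = 55099.80 / 1000
  = 55.10 kW


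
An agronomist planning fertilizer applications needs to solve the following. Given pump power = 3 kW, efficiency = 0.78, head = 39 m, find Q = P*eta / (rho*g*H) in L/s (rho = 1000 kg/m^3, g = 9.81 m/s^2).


Q = (P * 1000 * eta) / (rho * g * H)
  = (3 * 1000 * 0.78) / (1000 * 9.81 * 39)
  = 2340 / 382590
  = 0.00612 m^3/s = 6.12 L/s


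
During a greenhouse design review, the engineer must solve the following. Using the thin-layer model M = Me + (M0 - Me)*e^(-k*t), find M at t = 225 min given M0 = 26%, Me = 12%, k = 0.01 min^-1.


M = Me + (M0 - Me) * e^(-k*t)
  = 12 + (26 - 12) * e^(-0.01*225)
  = 12 + 14 * e^(-2.250)
  = 12 + 14 * 0.10540
  = 12 + 1.4756
  = 13.48%


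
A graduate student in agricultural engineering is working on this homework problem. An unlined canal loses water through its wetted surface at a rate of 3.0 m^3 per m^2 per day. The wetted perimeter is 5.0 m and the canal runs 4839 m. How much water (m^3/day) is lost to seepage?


S = C * P * L
  = 3.0 * 5.0 * 4839
  = 72585 m^3/day


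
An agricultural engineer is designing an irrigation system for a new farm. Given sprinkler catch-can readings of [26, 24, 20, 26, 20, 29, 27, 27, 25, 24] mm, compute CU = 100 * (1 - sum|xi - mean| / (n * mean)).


xbar = 248 / 10 = 24.800
sum|xi - xbar| = 22.400
CU = 100 * (1 - 22.400 / (10 * 24.800))
   = 100 * (1 - 0.0903)
   = 90.97%


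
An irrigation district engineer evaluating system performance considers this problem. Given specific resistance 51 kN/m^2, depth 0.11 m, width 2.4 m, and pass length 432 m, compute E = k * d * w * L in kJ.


E = k * d * w * L
  = 51 * 0.11 * 2.4 * 432
  = 5816.45 kJ


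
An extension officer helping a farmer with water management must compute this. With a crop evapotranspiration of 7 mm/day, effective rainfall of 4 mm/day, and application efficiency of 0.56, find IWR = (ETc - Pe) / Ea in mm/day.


IWR = (ETc - Pe) / Ea
    = (7 - 4) / 0.56
    = 3 / 0.56
    = 5.36 mm/day


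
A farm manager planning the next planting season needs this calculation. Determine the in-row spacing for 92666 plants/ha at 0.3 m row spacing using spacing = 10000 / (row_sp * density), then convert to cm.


spacing = 10000 / (row_sp * density)
        = 10000 / (0.3 * 92666)
        = 10000 / 27799.80
        = 0.35971 m = 35.97 cm


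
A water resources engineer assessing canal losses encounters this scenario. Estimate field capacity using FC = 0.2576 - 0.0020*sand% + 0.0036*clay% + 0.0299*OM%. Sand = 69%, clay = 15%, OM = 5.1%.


FC = 0.2576 - 0.0020*69 + 0.0036*15 + 0.0299*5.1
   = 0.2576 - 0.1380 + 0.0540 + 0.1525
   = 0.3261


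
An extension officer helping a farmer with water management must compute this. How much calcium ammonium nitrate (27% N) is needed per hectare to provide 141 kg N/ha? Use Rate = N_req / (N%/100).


Rate = N_required / (N_content / 100)
     = 141 / (27 / 100)
     = 141 / 0.27
     = 522.22 kg/ha


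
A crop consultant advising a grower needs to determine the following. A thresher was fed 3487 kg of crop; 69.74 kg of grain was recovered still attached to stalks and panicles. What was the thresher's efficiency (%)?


eta = (total - unthreshed) / total * 100
    = (3487 - 69.74) / 3487 * 100
    = 3417.26 / 3487 * 100
    = 98%


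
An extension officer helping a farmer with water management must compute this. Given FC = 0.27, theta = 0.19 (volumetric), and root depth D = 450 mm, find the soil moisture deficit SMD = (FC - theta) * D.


SMD = (FC - theta) * D
    = (0.27 - 0.19) * 450
    = 0.080 * 450
    = 36 mm


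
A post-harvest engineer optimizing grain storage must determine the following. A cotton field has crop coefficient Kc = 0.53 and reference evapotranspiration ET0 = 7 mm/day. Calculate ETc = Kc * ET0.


ETc = Kc * ET0
    = 0.53 * 7
    = 3.71 mm/day


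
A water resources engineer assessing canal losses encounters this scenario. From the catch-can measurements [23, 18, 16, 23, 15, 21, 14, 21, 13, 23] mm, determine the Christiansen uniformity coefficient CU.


xbar = 187 / 10 = 18.700
sum|xi - xbar| = 35
CU = 100 * (1 - 35 / (10 * 18.700))
   = 100 * (1 - 0.1872)
   = 81.28%


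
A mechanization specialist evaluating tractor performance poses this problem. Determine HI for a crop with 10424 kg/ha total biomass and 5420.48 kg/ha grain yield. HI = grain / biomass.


HI = grain_yield / biomass
   = 5420.48 / 10424
   = 0.52


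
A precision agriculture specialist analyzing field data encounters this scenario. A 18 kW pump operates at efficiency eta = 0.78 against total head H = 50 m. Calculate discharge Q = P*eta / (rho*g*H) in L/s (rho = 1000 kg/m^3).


Q = (P * 1000 * eta) / (rho * g * H)
  = (18 * 1000 * 0.78) / (1000 * 9.81 * 50)
  = 14040 / 490500
  = 0.02862 m^3/s = 28.62 L/s


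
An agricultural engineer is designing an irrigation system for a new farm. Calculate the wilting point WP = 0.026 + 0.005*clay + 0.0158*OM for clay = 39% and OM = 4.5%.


WP = 0.026 + 0.005*39 + 0.0158*4.5
   = 0.026 + 0.1950 + 0.0711
   = 0.2921


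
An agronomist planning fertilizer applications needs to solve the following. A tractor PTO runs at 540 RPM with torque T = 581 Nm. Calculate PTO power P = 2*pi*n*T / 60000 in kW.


P = 2*pi*n*T / 60000
  = 2*pi * 540 * 581 / 60000
  = 1971286.56 / 60000
  = 32.85 kW


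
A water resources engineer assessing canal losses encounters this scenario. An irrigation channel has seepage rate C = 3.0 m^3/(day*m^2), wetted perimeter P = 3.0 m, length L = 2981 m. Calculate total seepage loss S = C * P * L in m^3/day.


S = C * P * L
  = 3.0 * 3.0 * 2981
  = 26829 m^3/day


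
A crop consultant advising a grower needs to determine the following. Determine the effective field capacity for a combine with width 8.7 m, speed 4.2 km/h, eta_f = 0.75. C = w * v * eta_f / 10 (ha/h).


C = w * v * eta_f / 10
  = 8.7 * 4.2 * 0.75 / 10
  = 27.41 / 10
  = 2.74 ha/h


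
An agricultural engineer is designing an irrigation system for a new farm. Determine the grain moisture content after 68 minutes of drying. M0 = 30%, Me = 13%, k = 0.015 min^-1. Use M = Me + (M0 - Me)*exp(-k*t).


M = Me + (M0 - Me) * e^(-k*t)
  = 13 + (30 - 13) * e^(-0.015*68)
  = 13 + 17 * e^(-1.020)
  = 13 + 17 * 0.36059
  = 13 + 6.1301
  = 19.13%


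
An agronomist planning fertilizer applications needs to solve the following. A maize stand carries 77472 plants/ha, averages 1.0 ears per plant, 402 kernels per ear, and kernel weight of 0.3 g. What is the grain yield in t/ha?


Y = density * ears * kernels * kw
  = 77472 * 1.0 * 402 * 0.3 g/ha
  = 9343123.20 g/ha
  = 9343.12 kg/ha = 9.34 t/ha


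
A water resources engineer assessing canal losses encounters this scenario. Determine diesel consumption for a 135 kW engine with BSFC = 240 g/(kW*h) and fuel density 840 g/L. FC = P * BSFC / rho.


FC = P * BSFC / rho_fuel
   = 135 * 240 / 840
   = 32400 / 840
   = 38.57 L/h


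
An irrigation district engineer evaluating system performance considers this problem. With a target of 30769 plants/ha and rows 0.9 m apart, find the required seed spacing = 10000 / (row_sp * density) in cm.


spacing = 10000 / (row_sp * density)
        = 10000 / (0.9 * 30769)
        = 10000 / 27692.10
        = 0.36111 m = 36.11 cm


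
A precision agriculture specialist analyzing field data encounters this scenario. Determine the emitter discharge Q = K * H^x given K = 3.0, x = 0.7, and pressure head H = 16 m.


Q = K * H^x
  = 3.0 * 16^0.7
  = 3.0 * 6.9644
  = 20.89 L/h


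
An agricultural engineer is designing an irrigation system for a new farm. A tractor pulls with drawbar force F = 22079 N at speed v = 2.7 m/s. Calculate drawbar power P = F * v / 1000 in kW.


P = F * v / 1000
  = 22079 * 2.7 / 1000
  = 59613.30 / 1000
  = 59.61 kW


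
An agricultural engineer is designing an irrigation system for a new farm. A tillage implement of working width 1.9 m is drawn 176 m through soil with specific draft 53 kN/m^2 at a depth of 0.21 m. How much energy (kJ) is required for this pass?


E = k * d * w * L
  = 53 * 0.21 * 1.9 * 176
  = 3721.87 kJ


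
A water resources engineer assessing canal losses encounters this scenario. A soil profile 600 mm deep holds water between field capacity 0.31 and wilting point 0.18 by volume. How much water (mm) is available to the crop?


AW = (FC - WP) * D
   = (0.31 - 0.18) * 600
   = 0.13 * 600
   = 78 mm


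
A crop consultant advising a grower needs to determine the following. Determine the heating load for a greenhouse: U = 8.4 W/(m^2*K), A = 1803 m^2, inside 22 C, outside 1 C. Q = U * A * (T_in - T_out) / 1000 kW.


dT = 22 - (1) = 21 K
Q = U * A * dT
  = 8.4 * 1803 * 21
  = 318049.20 W = 318.05 kW


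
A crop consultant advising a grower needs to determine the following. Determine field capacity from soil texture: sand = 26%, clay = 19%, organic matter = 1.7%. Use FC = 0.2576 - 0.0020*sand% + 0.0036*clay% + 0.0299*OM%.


FC = 0.2576 - 0.0020*26 + 0.0036*19 + 0.0299*1.7
   = 0.2576 - 0.0520 + 0.0684 + 0.0508
   = 0.3248


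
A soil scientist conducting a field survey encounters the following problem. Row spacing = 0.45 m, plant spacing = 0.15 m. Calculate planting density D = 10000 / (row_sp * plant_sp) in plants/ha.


D = 10000 / (row_sp * plant_sp)
  = 10000 / (0.45 * 0.15)
  = 10000 / 0.0675
  = 148148.15 plants/ha


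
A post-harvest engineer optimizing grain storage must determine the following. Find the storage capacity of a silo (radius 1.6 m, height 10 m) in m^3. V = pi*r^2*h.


V = pi * r^2 * h
  = pi * 1.6^2 * 10
  = pi * 2.56 * 10
  = 80.42 m^3


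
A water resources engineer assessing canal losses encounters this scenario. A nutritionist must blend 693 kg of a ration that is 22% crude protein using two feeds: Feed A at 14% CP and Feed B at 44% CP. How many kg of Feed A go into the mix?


parts_A = CP_b - target = 44 - 22 = 22
parts_B = target - CP_a = 22 - 14 = 8
total_parts = 22 + 8 = 30
Feed A = 693 * 22 / 30 = 508.20 kg
Feed B = 693 * 8 / 30 = 184.80 kg

508.20 kg


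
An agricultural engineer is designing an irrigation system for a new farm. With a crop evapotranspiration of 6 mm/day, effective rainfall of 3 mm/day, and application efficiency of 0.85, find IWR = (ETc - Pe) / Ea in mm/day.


IWR = (ETc - Pe) / Ea
    = (6 - 3) / 0.85
    = 3 / 0.85
    = 3.53 mm/day


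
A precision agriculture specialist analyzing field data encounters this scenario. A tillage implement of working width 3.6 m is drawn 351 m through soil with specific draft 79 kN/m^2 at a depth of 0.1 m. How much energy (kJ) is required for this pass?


E = k * d * w * L
  = 79 * 0.1 * 3.6 * 351
  = 9982.44 kJ


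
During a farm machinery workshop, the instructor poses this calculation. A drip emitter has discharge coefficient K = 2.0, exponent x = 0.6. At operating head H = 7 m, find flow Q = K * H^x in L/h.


Q = K * H^x
  = 2.0 * 7^0.6
  = 2.0 * 3.2141
  = 6.43 L/h


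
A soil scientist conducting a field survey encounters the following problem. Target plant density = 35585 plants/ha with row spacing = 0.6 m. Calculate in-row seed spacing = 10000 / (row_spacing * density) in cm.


spacing = 10000 / (row_sp * density)
        = 10000 / (0.6 * 35585)
        = 10000 / 21351
        = 0.46836 m = 46.84 cm


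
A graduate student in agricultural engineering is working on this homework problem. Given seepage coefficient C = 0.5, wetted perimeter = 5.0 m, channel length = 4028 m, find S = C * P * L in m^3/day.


S = C * P * L
  = 0.5 * 5.0 * 4028
  = 10070 m^3/day


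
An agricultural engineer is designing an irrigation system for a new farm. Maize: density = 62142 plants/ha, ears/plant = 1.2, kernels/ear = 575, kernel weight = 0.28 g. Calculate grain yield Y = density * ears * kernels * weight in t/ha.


Y = density * ears * kernels * kw
  = 62142 * 1.2 * 575 * 0.28 g/ha
  = 12005834.40 g/ha
  = 12005.83 kg/ha = 12.01 t/ha


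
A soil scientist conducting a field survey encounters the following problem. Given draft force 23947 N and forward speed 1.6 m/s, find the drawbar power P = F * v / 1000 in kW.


P = F * v / 1000
  = 23947 * 1.6 / 1000
  = 38315.20 / 1000
  = 38.32 kW


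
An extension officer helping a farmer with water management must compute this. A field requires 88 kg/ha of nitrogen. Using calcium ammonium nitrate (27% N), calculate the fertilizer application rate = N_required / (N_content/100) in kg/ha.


Rate = N_required / (N_content / 100)
     = 88 / (27 / 100)
     = 88 / 0.27
     = 325.93 kg/ha


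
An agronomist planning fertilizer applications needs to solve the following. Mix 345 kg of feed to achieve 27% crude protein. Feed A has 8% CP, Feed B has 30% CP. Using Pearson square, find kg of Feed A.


parts_A = CP_b - target = 30 - 27 = 3
parts_B = target - CP_a = 27 - 8 = 19
total_parts = 3 + 19 = 22
Feed A = 345 * 3 / 22 = 47.05 kg
Feed B = 345 * 19 / 22 = 297.95 kg

47.05 kg


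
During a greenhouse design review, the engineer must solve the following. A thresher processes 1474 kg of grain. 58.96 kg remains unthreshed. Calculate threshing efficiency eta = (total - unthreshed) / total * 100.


eta = (total - unthreshed) / total * 100
    = (1474 - 58.96) / 1474 * 100
    = 1415.04 / 1474 * 100
    = 96%


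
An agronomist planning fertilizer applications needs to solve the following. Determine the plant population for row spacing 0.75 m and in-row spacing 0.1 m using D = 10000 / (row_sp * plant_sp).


D = 10000 / (row_sp * plant_sp)
  = 10000 / (0.75 * 0.1)
  = 10000 / 0.0750
  = 133333.33 plants/ha


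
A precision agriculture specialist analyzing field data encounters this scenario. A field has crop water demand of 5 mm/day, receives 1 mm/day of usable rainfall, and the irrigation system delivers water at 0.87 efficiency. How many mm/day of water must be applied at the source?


IWR = (ETc - Pe) / Ea
    = (5 - 1) / 0.87
    = 4 / 0.87
    = 4.60 mm/day


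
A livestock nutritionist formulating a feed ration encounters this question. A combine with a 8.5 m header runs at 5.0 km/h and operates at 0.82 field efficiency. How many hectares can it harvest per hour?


C = w * v * eta_f / 10
  = 8.5 * 5.0 * 0.82 / 10
  = 34.85 / 10
  = 3.49 ha/h


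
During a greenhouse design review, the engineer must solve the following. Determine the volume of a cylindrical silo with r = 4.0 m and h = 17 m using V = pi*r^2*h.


V = pi * r^2 * h
  = pi * 4.0^2 * 17
  = pi * 16 * 17
  = 854.51 m^3


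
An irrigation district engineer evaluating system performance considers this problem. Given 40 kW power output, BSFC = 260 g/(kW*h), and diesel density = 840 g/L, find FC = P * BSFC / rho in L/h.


FC = P * BSFC / rho_fuel
   = 40 * 260 / 840
   = 10400 / 840
   = 12.38 L/h


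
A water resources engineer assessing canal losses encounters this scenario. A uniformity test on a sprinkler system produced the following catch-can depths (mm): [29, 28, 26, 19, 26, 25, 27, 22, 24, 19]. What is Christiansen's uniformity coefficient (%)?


xbar = 245 / 10 = 24.500
sum|xi - xbar| = 28
CU = 100 * (1 - 28 / (10 * 24.500))
   = 100 * (1 - 0.1143)
   = 88.57%


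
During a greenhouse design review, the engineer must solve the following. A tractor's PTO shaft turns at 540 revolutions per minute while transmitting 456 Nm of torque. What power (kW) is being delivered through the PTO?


P = 2*pi*n*T / 60000
  = 2*pi * 540 * 456 / 60000
  = 1547171.55 / 60000
  = 25.79 kW


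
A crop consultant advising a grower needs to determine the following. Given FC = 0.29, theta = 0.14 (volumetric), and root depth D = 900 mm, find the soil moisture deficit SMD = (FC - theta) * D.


SMD = (FC - theta) * D
    = (0.29 - 0.14) * 900
    = 0.150 * 900
    = 135 mm


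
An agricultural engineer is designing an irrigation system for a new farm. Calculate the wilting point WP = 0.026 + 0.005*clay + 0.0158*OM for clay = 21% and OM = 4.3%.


WP = 0.026 + 0.005*21 + 0.0158*4.3
   = 0.026 + 0.1050 + 0.0679
   = 0.1989


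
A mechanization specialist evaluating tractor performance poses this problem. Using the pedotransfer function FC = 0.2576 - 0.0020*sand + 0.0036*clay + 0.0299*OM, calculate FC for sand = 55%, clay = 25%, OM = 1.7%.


FC = 0.2576 - 0.0020*55 + 0.0036*25 + 0.0299*1.7
   = 0.2576 - 0.1100 + 0.0900 + 0.0508
   = 0.2884


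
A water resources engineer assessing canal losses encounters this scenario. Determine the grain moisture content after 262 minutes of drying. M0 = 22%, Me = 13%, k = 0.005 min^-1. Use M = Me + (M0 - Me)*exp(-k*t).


M = Me + (M0 - Me) * e^(-k*t)
  = 13 + (22 - 13) * e^(-0.005*262)
  = 13 + 9 * e^(-1.310)
  = 13 + 9 * 0.26982
  = 13 + 2.4284
  = 15.43%


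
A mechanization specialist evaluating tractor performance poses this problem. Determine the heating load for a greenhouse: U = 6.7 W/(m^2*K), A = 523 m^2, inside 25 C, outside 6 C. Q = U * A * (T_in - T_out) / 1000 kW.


dT = 25 - (6) = 19 K
Q = U * A * dT
  = 6.7 * 523 * 19
  = 66577.90 W = 66.58 kW


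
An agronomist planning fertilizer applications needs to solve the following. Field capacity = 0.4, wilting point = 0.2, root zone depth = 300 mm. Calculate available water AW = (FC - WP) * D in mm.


AW = (FC - WP) * D
   = (0.4 - 0.2) * 300
   = 0.20 * 300
   = 60 mm


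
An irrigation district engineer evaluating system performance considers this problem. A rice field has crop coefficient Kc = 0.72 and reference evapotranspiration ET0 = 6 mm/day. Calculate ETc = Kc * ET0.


ETc = Kc * ET0
    = 0.72 * 6
    = 4.32 mm/day


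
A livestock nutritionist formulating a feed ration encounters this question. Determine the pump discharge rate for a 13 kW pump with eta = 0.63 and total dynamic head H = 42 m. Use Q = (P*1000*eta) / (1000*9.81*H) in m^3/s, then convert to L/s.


Q = (P * 1000 * eta) / (rho * g * H)
  = (13 * 1000 * 0.63) / (1000 * 9.81 * 42)
  = 8190 / 412020
  = 0.01988 m^3/s = 19.88 L/s


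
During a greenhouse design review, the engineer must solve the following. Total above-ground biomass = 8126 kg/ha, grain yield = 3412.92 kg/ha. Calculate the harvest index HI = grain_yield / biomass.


HI = grain_yield / biomass
   = 3412.92 / 8126
   = 0.42


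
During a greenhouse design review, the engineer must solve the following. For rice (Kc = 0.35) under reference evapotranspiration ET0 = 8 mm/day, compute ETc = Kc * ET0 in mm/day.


ETc = Kc * ET0
    = 0.35 * 8
    = 2.80 mm/day


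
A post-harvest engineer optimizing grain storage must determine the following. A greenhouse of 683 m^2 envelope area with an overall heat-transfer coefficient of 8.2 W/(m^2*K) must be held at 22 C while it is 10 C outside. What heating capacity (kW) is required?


dT = 22 - (10) = 12 K
Q = U * A * dT
  = 8.2 * 683 * 12
  = 67207.20 W = 67.21 kW


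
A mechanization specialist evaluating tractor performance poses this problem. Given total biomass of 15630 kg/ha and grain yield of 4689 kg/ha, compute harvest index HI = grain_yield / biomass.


HI = grain_yield / biomass
   = 4689 / 15630
   = 0.30


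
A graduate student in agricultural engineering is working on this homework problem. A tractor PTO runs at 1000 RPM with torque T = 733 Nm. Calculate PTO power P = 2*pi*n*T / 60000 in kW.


P = 2*pi*n*T / 60000
  = 2*pi * 1000 * 733 / 60000
  = 4605574.83 / 60000
  = 76.76 kW


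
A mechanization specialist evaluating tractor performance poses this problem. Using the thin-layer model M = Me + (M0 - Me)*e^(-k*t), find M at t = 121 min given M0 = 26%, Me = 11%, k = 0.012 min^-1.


M = Me + (M0 - Me) * e^(-k*t)
  = 11 + (26 - 11) * e^(-0.012*121)
  = 11 + 15 * e^(-1.452)
  = 11 + 15 * 0.23410
  = 11 + 3.5115
  = 14.51%


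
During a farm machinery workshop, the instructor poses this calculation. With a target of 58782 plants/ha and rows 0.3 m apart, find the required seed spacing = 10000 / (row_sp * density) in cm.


spacing = 10000 / (row_sp * density)
        = 10000 / (0.3 * 58782)
        = 10000 / 17634.60
        = 0.56707 m = 56.71 cm


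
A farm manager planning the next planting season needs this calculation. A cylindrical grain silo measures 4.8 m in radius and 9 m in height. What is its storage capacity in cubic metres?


V = pi * r^2 * h
  = pi * 4.8^2 * 9
  = pi * 23.04 * 9
  = 651.44 m^3


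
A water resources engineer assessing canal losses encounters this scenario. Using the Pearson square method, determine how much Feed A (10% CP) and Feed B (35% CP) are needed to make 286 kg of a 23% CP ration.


parts_A = CP_b - target = 35 - 23 = 12
parts_B = target - CP_a = 23 - 10 = 13
total_parts = 12 + 13 = 25
Feed A = 286 * 12 / 25 = 137.28 kg
Feed B = 286 * 13 / 25 = 148.72 kg

137.28 kg


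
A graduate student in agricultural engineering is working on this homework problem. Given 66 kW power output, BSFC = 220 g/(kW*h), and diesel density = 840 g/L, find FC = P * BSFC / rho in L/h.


FC = P * BSFC / rho_fuel
   = 66 * 220 / 840
   = 14520 / 840
   = 17.29 L/h


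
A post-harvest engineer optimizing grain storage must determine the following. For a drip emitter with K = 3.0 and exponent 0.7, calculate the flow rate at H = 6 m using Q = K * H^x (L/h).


Q = K * H^x
  = 3.0 * 6^0.7
  = 3.0 * 3.5051
  = 10.52 L/h


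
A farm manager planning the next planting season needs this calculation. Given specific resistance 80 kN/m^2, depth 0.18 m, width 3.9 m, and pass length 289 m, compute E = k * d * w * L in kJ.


E = k * d * w * L
  = 80 * 0.18 * 3.9 * 289
  = 16230.24 kJ


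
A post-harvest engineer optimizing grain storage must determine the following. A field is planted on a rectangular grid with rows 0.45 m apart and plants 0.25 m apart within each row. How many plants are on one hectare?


D = 10000 / (row_sp * plant_sp)
  = 10000 / (0.45 * 0.25)
  = 10000 / 0.1125
  = 88888.89 plants/ha


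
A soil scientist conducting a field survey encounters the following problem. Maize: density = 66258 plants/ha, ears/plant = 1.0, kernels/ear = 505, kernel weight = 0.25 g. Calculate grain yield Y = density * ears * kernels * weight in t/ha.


Y = density * ears * kernels * kw
  = 66258 * 1.0 * 505 * 0.25 g/ha
  = 8365072.50 g/ha
  = 8365.07 kg/ha = 8.37 t/ha


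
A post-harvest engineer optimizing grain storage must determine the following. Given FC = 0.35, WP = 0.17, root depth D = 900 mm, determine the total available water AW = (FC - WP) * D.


AW = (FC - WP) * D
   = (0.35 - 0.17) * 900
   = 0.18 * 900
   = 162 mm


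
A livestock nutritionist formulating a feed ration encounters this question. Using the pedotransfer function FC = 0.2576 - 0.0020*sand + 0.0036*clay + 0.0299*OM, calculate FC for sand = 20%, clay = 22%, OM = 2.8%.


FC = 0.2576 - 0.0020*20 + 0.0036*22 + 0.0299*2.8
   = 0.2576 - 0.0400 + 0.0792 + 0.0837
   = 0.3805


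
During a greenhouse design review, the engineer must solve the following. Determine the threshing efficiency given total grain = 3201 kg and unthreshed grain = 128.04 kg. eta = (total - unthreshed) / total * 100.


eta = (total - unthreshed) / total * 100
    = (3201 - 128.04) / 3201 * 100
    = 3072.96 / 3201 * 100
    = 96%


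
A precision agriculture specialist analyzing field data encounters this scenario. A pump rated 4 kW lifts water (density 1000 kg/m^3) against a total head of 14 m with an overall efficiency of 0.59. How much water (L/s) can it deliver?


Q = (P * 1000 * eta) / (rho * g * H)
  = (4 * 1000 * 0.59) / (1000 * 9.81 * 14)
  = 2360 / 137340
  = 0.01718 m^3/s = 17.18 L/s


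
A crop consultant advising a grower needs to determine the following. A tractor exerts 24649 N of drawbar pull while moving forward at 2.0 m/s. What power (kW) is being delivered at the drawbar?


P = F * v / 1000
  = 24649 * 2.0 / 1000
  = 49298 / 1000
  = 49.30 kW


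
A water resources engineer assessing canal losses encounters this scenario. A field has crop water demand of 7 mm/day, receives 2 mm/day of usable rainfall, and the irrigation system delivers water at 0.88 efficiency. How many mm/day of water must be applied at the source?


IWR = (ETc - Pe) / Ea
    = (7 - 2) / 0.88
    = 5 / 0.88
    = 5.68 mm/day


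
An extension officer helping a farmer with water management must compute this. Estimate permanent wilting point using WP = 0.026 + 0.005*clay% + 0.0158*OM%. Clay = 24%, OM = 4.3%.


WP = 0.026 + 0.005*24 + 0.0158*4.3
   = 0.026 + 0.1200 + 0.0679
   = 0.2139


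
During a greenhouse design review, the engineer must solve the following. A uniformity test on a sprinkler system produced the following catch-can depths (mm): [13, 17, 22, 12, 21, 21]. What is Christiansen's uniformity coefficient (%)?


xbar = 106 / 6 = 17.667
sum|xi - xbar| = 22
CU = 100 * (1 - 22 / (6 * 17.667))
   = 100 * (1 - 0.2075)
   = 79.25%


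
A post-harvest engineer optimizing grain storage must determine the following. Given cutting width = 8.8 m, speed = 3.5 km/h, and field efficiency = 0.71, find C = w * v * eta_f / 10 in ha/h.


C = w * v * eta_f / 10
  = 8.8 * 3.5 * 0.71 / 10
  = 21.87 / 10
  = 2.19 ha/h


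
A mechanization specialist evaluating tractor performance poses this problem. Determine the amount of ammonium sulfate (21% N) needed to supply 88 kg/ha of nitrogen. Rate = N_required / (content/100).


Rate = N_required / (N_content / 100)
     = 88 / (21 / 100)
     = 88 / 0.21
     = 419.05 kg/ha


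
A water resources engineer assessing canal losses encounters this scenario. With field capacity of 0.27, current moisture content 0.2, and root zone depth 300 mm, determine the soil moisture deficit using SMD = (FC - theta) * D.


SMD = (FC - theta) * D
    = (0.27 - 0.2) * 300
    = 0.070 * 300
    = 21 mm


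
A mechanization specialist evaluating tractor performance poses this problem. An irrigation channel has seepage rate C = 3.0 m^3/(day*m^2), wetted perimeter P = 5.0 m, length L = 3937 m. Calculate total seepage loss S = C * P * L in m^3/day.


S = C * P * L
  = 3.0 * 5.0 * 3937
  = 59055 m^3/day


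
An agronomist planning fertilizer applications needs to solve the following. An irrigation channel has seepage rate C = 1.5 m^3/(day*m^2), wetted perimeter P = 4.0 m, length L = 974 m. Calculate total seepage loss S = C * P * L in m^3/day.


S = C * P * L
  = 1.5 * 4.0 * 974
  = 5844 m^3/day


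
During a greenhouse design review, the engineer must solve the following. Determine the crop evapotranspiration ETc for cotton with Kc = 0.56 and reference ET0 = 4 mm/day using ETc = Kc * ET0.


ETc = Kc * ET0
    = 0.56 * 4
    = 2.24 mm/day


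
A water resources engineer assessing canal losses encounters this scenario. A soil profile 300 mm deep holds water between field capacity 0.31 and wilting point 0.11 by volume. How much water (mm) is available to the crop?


AW = (FC - WP) * D
   = (0.31 - 0.11) * 300
   = 0.20 * 300
   = 60 mm
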